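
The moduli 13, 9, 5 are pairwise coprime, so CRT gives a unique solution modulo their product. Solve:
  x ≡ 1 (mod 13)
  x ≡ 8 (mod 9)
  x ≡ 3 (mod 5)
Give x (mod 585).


Moduli 13, 9, 5 are pairwise coprime; by CRT there is a unique solution modulo M = 13 · 9 · 5 = 585.
Solve pairwise, accumulating the modulus:
  Start with x ≡ 1 (mod 13).
  Combine with x ≡ 8 (mod 9): since gcd(13, 9) = 1, we get a unique residue mod 117.
    Write x = 1 + 13·t and substitute into x ≡ 8 (mod 9): 13·t ≡ 8 − 1 = 7 (mod 9).
    Reduce coefficients mod 9: 4·t ≡ 7 (mod 9).
    The inverse of 4 mod 9 is 7 (since 4·7 = 28 = 3·9 + 1), so t ≡ 7·7 = 49 ≡ 4 (mod 9).
    Then x = 1 + 13·4 = 53, valid modulo lcm(13, 9) = 117: x ≡ 53 (mod 117).
  Combine with x ≡ 3 (mod 5): since gcd(117, 5) = 1, we get a unique residue mod 585.
    Write x = 53 + 117·t and substitute into x ≡ 3 (mod 5): 117·t ≡ 3 − 53 = -50 (mod 5).
    Reduce coefficients mod 5: 2·t ≡ 0 (mod 5).
    The inverse of 2 mod 5 is 3 (since 2·3 = 6 = 1·5 + 1), so t ≡ 3·0 = 0 ≡ 0 (mod 5).
    Then x = 53 + 117·0 = 53, valid modulo lcm(117, 5) = 585: x ≡ 53 (mod 585).
Verify: 53 mod 13 = 1 ✓, 53 mod 9 = 8 ✓, 53 mod 5 = 3 ✓.

x ≡ 53 (mod 585).


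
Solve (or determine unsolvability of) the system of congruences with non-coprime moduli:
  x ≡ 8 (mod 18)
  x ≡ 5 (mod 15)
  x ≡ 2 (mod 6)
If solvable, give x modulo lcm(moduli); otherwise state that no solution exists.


Moduli 18, 15, 6 are not pairwise coprime, so CRT works modulo lcm(m_i) when all pairwise compatibility conditions hold.
Pairwise compatibility: gcd(m_i, m_j) must divide a_i - a_j for every pair.
Merge one congruence at a time:
  Start: x ≡ 8 (mod 18).
  Combine with x ≡ 5 (mod 15): gcd(18, 15) = 3; 5 - 8 = -3, which IS divisible by 3, so compatible.
    Write x = 8 + 18·t and substitute into x ≡ 5 (mod 15): 18·t ≡ 5 − 8 = -3 (mod 15).
    Divide the congruence (and modulus) by g = 3: 6·t ≡ -1 (mod 5).
    Reduce coefficients mod 5: 1·t ≡ 4 (mod 5).
    So t ≡ 4 (mod 5).
    Then x = 8 + 18·4 = 80, valid modulo lcm(18, 15) = 90: x ≡ 80 (mod 90).
  Combine with x ≡ 2 (mod 6): gcd(90, 6) = 6; 2 - 80 = -78, which IS divisible by 6, so compatible.
    Write x = 80 + 90·t and substitute into x ≡ 2 (mod 6): 90·t ≡ 2 − 80 = -78 (mod 6).
    Divide the congruence (and modulus) by g = 6: 15·t ≡ -13 (mod 1).
    Modulo 1 every t works; take t = 0.
    Then x = 80 + 90·0 = 80, valid modulo lcm(90, 6) = 90: x ≡ 80 (mod 90).
Verify: 80 mod 18 = 8, 80 mod 15 = 5, 80 mod 6 = 2.

x ≡ 80 (mod 90).


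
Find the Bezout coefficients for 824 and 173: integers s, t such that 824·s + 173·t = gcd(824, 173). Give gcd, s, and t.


Euclidean algorithm on (824, 173) — divide until remainder is 0:
  824 = 4 · 173 + 132
  173 = 1 · 132 + 41
  132 = 3 · 41 + 9
  41 = 4 · 9 + 5
  9 = 1 · 5 + 4
  5 = 1 · 4 + 1
  4 = 4 · 1 + 0
gcd(824, 173) = 1.
Track Bezout coefficients alongside the remainders: start with r₀ = 824 = a·1 + b·0 (s = 1, t = 0) and r₁ = 173 = a·0 + b·1 (s = 0, t = 1); each new remainder r_{k+1} = r_{k-1} − q_k·r_k inherits s_{k+1} = s_{k-1} − q_k·s_k, t_{k+1} = t_{k-1} − q_k·t_k, so r_k = a·s_k + b·t_k at every step:
  q = 4: r = 132, s = 1 − 4·0 = 1, t = 0 − 4·1 = -4  (check: 824·1 + 173·(-4) = 132)
  q = 1: r = 41, s = 0 − 1·1 = -1, t = 1 − 1·(-4) = 5  (check: 824·(-1) + 173·5 = 41)
  q = 3: r = 9, s = 1 − 3·(-1) = 4, t = -4 − 3·5 = -19  (check: 824·4 + 173·(-19) = 9)
  q = 4: r = 5, s = -1 − 4·4 = -17, t = 5 − 4·(-19) = 81  (check: 824·(-17) + 173·81 = 5)
  q = 1: r = 4, s = 4 − 1·(-17) = 21, t = -19 − 1·81 = -100  (check: 824·21 + 173·(-100) = 4)
  q = 1: r = 1, s = -17 − 1·21 = -38, t = 81 − 1·(-100) = 181  (check: 824·(-38) + 173·181 = 1)
The row with r = 1 (the gcd) gives the Bezout coefficients s = -38, t = 181.
Result: 824 · (-38) + 173 · (181) = 1.

gcd(824, 173) = 1; s = -38, t = 181 (check: 824·(-38) + 173·181 = 1).


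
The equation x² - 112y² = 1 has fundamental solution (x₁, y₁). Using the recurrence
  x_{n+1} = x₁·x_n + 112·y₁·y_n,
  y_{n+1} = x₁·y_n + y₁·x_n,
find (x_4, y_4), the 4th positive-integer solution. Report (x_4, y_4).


Step 1: Find the fundamental solution (x₁, y₁) of x² - 112y² = 1.
  Expand √112 as a continued fraction. a₀ = ⌊√112⌋ = 10; iterate m_{k+1} = d_k·a_k − m_k, d_{k+1} = (112 − m_{k+1}²)/d_k, a_{k+1} = ⌊(a₀ + m_{k+1})/d_{k+1}⌋ (starting m₀ = 0, d₀ = 1), with convergents p_k = a_k·p_{k-1} + p_{k-2}, q_k = a_k·q_{k-1} + q_{k-2} (p₋₁ = 1, q₋₁ = 0):
  k = 0: a₀ = 10; p₀/q₀ = 10/1; p₀² − 112·q₀² = 100 − 112 = -12.
  k = 1: m = 10, d = 12, a = ⌊(10 + 10)/12⌋ = 1; p/q = (1·10 + 1)/(1·1 + 0) = 11/1; p² − 112·q² = 121 − 112 = 9.
  k = 2: m = 2, d = 9, a = ⌊(10 + 2)/9⌋ = 1; p/q = (1·11 + 10)/(1·1 + 1) = 21/2; p² − 112·q² = 441 − 448 = -7.
  k = 3: m = 7, d = 7, a = ⌊(10 + 7)/7⌋ = 2; p/q = (2·21 + 11)/(2·2 + 1) = 53/5; p² − 112·q² = 2809 − 2800 = 9.
  k = 4: m = 7, d = 9, a = ⌊(10 + 7)/9⌋ = 1; p/q = (1·53 + 21)/(1·5 + 2) = 74/7; p² − 112·q² = 5476 − 5488 = -12.
  k = 5: m = 2, d = 12, a = ⌊(10 + 2)/12⌋ = 1; p/q = (1·74 + 53)/(1·7 + 5) = 127/12; p² − 112·q² = 16129 − 16128 = 1.
  The first convergent with p² − 112·q² = 1 gives the fundamental solution (x₁, y₁) = (127, 12).
Step 2: Apply the recurrence (x_{n+1}, y_{n+1}) = (x₁x_n + 112y₁y_n, x₁y_n + y₁x_n) repeatedly.
  From (x_1, y_1) = (127, 12): x_2 = 127·127 + 112·12·12 = 32257; y_2 = 127·12 + 12·127 = 3048.
  From (x_2, y_2) = (32257, 3048): x_3 = 127·32257 + 112·12·3048 = 8193151; y_3 = 127·3048 + 12·32257 = 774180.
  From (x_3, y_3) = (8193151, 774180): x_4 = 127·8193151 + 112·12·774180 = 2081028097; y_4 = 127·774180 + 12·8193151 = 196638672.
Step 3: Verify x_4² - 112·y_4² = 4330677940503441409 - 4330677940503441408 = 1 (should be 1). ✓

(x_1, y_1) = (127, 12); (x_4, y_4) = (2081028097, 196638672).


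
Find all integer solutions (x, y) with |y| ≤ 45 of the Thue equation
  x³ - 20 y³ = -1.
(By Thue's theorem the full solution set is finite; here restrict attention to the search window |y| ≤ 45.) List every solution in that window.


The equation is x³ - 20y³ = -1. For fixed y, x³ = 20·y³ − 1, so a solution requires the RHS to be a perfect cube.
Strategy: iterate y from -45 to 45, compute RHS = 20·y³ − 1, and check whether it is a (positive or negative) perfect cube.
Check small values of y:
  y = 0: RHS = -1 = (-1)³ ⇒ x = -1 works.
  y = 1: RHS = 19 is not a perfect cube.
  y = -1: RHS = -21 is not a perfect cube.
  y = 2: RHS = 159 is not a perfect cube.
  y = -2: RHS = -161 is not a perfect cube.
  y = 3: RHS = 539 is not a perfect cube.
  y = -3: RHS = -541 is not a perfect cube.
Continuing, at y = 7: RHS = 6859 = (19)³ ⇒ x = 19 works.
Searching the remaining y in |y| ≤ 45 finds no further solutions.
Collected solutions: (-1, 0), (19, 7).

Solutions (with |y| ≤ 45): (-1, 0), (19, 7).


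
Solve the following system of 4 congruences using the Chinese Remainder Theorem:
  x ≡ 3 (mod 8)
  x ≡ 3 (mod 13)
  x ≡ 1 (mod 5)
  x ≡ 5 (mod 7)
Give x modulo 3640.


Product of moduli M = 8 · 13 · 5 · 7 = 3640.
Merge one congruence at a time:
  Start: x ≡ 3 (mod 8).
  Combine with x ≡ 3 (mod 13); new modulus lcm = 104.
    Write x = 3 + 8·t and substitute into x ≡ 3 (mod 13): 8·t ≡ 3 − 3 = 0 (mod 13).
    The inverse of 8 mod 13 is 5 (since 8·5 = 40 = 3·13 + 1), so t ≡ 5·0 = 0 ≡ 0 (mod 13).
    Then x = 3 + 8·0 = 3, valid modulo lcm(8, 13) = 104: x ≡ 3 (mod 104).
  Combine with x ≡ 1 (mod 5); new modulus lcm = 520.
    Write x = 3 + 104·t and substitute into x ≡ 1 (mod 5): 104·t ≡ 1 − 3 = -2 (mod 5).
    Reduce coefficients mod 5: 4·t ≡ 3 (mod 5).
    The inverse of 4 mod 5 is 4 (since 4·4 = 16 = 3·5 + 1), so t ≡ 4·3 = 12 ≡ 2 (mod 5).
    Then x = 3 + 104·2 = 211, valid modulo lcm(104, 5) = 520: x ≡ 211 (mod 520).
  Combine with x ≡ 5 (mod 7); new modulus lcm = 3640.
    Write x = 211 + 520·t and substitute into x ≡ 5 (mod 7): 520·t ≡ 5 − 211 = -206 (mod 7).
    Reduce coefficients mod 7: 2·t ≡ 4 (mod 7).
    The inverse of 2 mod 7 is 4 (since 2·4 = 8 = 1·7 + 1), so t ≡ 4·4 = 16 ≡ 2 (mod 7).
    Then x = 211 + 520·2 = 1251, valid modulo lcm(520, 7) = 3640: x ≡ 1251 (mod 3640).
Verify against each original: 1251 mod 8 = 3, 1251 mod 13 = 3, 1251 mod 5 = 1, 1251 mod 7 = 5.

x ≡ 1251 (mod 3640).


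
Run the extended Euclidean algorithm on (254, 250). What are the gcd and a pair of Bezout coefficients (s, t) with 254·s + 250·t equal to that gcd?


Euclidean algorithm on (254, 250) — divide until remainder is 0:
  254 = 1 · 250 + 4
  250 = 62 · 4 + 2
  4 = 2 · 2 + 0
gcd(254, 250) = 2.
Track Bezout coefficients alongside the remainders: start with r₀ = 254 = a·1 + b·0 (s = 1, t = 0) and r₁ = 250 = a·0 + b·1 (s = 0, t = 1); each new remainder r_{k+1} = r_{k-1} − q_k·r_k inherits s_{k+1} = s_{k-1} − q_k·s_k, t_{k+1} = t_{k-1} − q_k·t_k, so r_k = a·s_k + b·t_k at every step:
  q = 1: r = 4, s = 1 − 1·0 = 1, t = 0 − 1·1 = -1  (check: 254·1 + 250·(-1) = 4)
  q = 62: r = 2, s = 0 − 62·1 = -62, t = 1 − 62·(-1) = 63  (check: 254·(-62) + 250·63 = 2)
The row with r = 2 (the gcd) gives the Bezout coefficients s = -62, t = 63.
Result: 254 · (-62) + 250 · (63) = 2.

gcd(254, 250) = 2; s = -62, t = 63 (check: 254·(-62) + 250·63 = 2).


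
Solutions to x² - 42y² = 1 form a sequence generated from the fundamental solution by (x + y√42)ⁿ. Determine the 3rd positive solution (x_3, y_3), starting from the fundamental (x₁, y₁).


Step 1: Find the fundamental solution (x₁, y₁) of x² - 42y² = 1.
  Expand √42 as a continued fraction. a₀ = ⌊√42⌋ = 6; iterate m_{k+1} = d_k·a_k − m_k, d_{k+1} = (42 − m_{k+1}²)/d_k, a_{k+1} = ⌊(a₀ + m_{k+1})/d_{k+1}⌋ (starting m₀ = 0, d₀ = 1), with convergents p_k = a_k·p_{k-1} + p_{k-2}, q_k = a_k·q_{k-1} + q_{k-2} (p₋₁ = 1, q₋₁ = 0):
  k = 0: a₀ = 6; p₀/q₀ = 6/1; p₀² − 42·q₀² = 36 − 42 = -6.
  k = 1: m = 6, d = 6, a = ⌊(6 + 6)/6⌋ = 2; p/q = (2·6 + 1)/(2·1 + 0) = 13/2; p² − 42·q² = 169 − 168 = 1.
  The first convergent with p² − 42·q² = 1 gives the fundamental solution (x₁, y₁) = (13, 2).
Step 2: Apply the recurrence (x_{n+1}, y_{n+1}) = (x₁x_n + 42y₁y_n, x₁y_n + y₁x_n) repeatedly.
  From (x_1, y_1) = (13, 2): x_2 = 13·13 + 42·2·2 = 337; y_2 = 13·2 + 2·13 = 52.
  From (x_2, y_2) = (337, 52): x_3 = 13·337 + 42·2·52 = 8749; y_3 = 13·52 + 2·337 = 1350.
Step 3: Verify x_3² - 42·y_3² = 76545001 - 76545000 = 1 (should be 1). ✓

(x_1, y_1) = (13, 2); (x_3, y_3) = (8749, 1350).


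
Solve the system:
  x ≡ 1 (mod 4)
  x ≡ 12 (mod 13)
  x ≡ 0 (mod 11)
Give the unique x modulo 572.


Moduli 4, 13, 11 are pairwise coprime; by CRT there is a unique solution modulo M = 4 · 13 · 11 = 572.
Solve pairwise, accumulating the modulus:
  Start with x ≡ 1 (mod 4).
  Combine with x ≡ 12 (mod 13): since gcd(4, 13) = 1, we get a unique residue mod 52.
    Write x = 1 + 4·t and substitute into x ≡ 12 (mod 13): 4·t ≡ 12 − 1 = 11 (mod 13).
    The inverse of 4 mod 13 is 10 (since 4·10 = 40 = 3·13 + 1), so t ≡ 10·11 = 110 ≡ 6 (mod 13).
    Then x = 1 + 4·6 = 25, valid modulo lcm(4, 13) = 52: x ≡ 25 (mod 52).
  Combine with x ≡ 0 (mod 11): since gcd(52, 11) = 1, we get a unique residue mod 572.
    Write x = 25 + 52·t and substitute into x ≡ 0 (mod 11): 52·t ≡ 0 − 25 = -25 (mod 11).
    Reduce coefficients mod 11: 8·t ≡ 8 (mod 11).
    The inverse of 8 mod 11 is 7 (since 8·7 = 56 = 5·11 + 1), so t ≡ 7·8 = 56 ≡ 1 (mod 11).
    Then x = 25 + 52·1 = 77, valid modulo lcm(52, 11) = 572: x ≡ 77 (mod 572).
Verify: 77 mod 4 = 1 ✓, 77 mod 13 = 12 ✓, 77 mod 11 = 0 ✓.

x ≡ 77 (mod 572).


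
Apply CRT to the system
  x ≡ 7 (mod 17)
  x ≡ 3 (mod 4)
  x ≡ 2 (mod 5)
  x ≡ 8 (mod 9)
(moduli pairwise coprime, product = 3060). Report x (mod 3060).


Product of moduli M = 17 · 4 · 5 · 9 = 3060.
Merge one congruence at a time:
  Start: x ≡ 7 (mod 17).
  Combine with x ≡ 3 (mod 4); new modulus lcm = 68.
    Write x = 7 + 17·t and substitute into x ≡ 3 (mod 4): 17·t ≡ 3 − 7 = -4 (mod 4).
    Reduce coefficients mod 4: 1·t ≡ 0 (mod 4).
    So t ≡ 0 (mod 4).
    Then x = 7 + 17·0 = 7, valid modulo lcm(17, 4) = 68: x ≡ 7 (mod 68).
  Combine with x ≡ 2 (mod 5); new modulus lcm = 340.
    Write x = 7 + 68·t and substitute into x ≡ 2 (mod 5): 68·t ≡ 2 − 7 = -5 (mod 5).
    Reduce coefficients mod 5: 3·t ≡ 0 (mod 5).
    The inverse of 3 mod 5 is 2 (since 3·2 = 6 = 1·5 + 1), so t ≡ 2·0 = 0 ≡ 0 (mod 5).
    Then x = 7 + 68·0 = 7, valid modulo lcm(68, 5) = 340: x ≡ 7 (mod 340).
  Combine with x ≡ 8 (mod 9); new modulus lcm = 3060.
    Write x = 7 + 340·t and substitute into x ≡ 8 (mod 9): 340·t ≡ 8 − 7 = 1 (mod 9).
    Reduce coefficients mod 9: 7·t ≡ 1 (mod 9).
    The inverse of 7 mod 9 is 4 (since 7·4 = 28 = 3·9 + 1), so t ≡ 4·1 = 4 ≡ 4 (mod 9).
    Then x = 7 + 340·4 = 1367, valid modulo lcm(340, 9) = 3060: x ≡ 1367 (mod 3060).
Verify against each original: 1367 mod 17 = 7, 1367 mod 4 = 3, 1367 mod 5 = 2, 1367 mod 9 = 8.

x ≡ 1367 (mod 3060).


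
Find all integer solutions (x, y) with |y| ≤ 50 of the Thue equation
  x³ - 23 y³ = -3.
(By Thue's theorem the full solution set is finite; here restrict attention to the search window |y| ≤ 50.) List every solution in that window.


The equation is x³ - 23y³ = -3. For fixed y, x³ = 23·y³ − 3, so a solution requires the RHS to be a perfect cube.
Strategy: iterate y from -50 to 50, compute RHS = 23·y³ − 3, and check whether it is a (positive or negative) perfect cube.
Check small values of y:
  y = 0: RHS = -3 is not a perfect cube.
  y = 1: RHS = 20 is not a perfect cube.
  y = -1: RHS = -26 is not a perfect cube.
  y = 2: RHS = 181 is not a perfect cube.
  y = -2: RHS = -187 is not a perfect cube.
  y = 3: RHS = 618 is not a perfect cube.
  y = -3: RHS = -624 is not a perfect cube.
Continuing the search up to |y| = 50 finds no solutions either.
No (x, y) in the scanned range satisfies the equation.

No integer solutions with |y| ≤ 50.


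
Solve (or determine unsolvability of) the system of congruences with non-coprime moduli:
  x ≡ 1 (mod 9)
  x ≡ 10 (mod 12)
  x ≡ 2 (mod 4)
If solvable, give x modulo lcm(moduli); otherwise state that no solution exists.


Moduli 9, 12, 4 are not pairwise coprime, so CRT works modulo lcm(m_i) when all pairwise compatibility conditions hold.
Pairwise compatibility: gcd(m_i, m_j) must divide a_i - a_j for every pair.
Merge one congruence at a time:
  Start: x ≡ 1 (mod 9).
  Combine with x ≡ 10 (mod 12): gcd(9, 12) = 3; 10 - 1 = 9, which IS divisible by 3, so compatible.
    Write x = 1 + 9·t and substitute into x ≡ 10 (mod 12): 9·t ≡ 10 − 1 = 9 (mod 12).
    Divide the congruence (and modulus) by g = 3: 3·t ≡ 3 (mod 4).
    The inverse of 3 mod 4 is 3 (since 3·3 = 9 = 2·4 + 1), so t ≡ 3·3 = 9 ≡ 1 (mod 4).
    Then x = 1 + 9·1 = 10, valid modulo lcm(9, 12) = 36: x ≡ 10 (mod 36).
  Combine with x ≡ 2 (mod 4): gcd(36, 4) = 4; 2 - 10 = -8, which IS divisible by 4, so compatible.
    Write x = 10 + 36·t and substitute into x ≡ 2 (mod 4): 36·t ≡ 2 − 10 = -8 (mod 4).
    Divide the congruence (and modulus) by g = 4: 9·t ≡ -2 (mod 1).
    Modulo 1 every t works; take t = 0.
    Then x = 10 + 36·0 = 10, valid modulo lcm(36, 4) = 36: x ≡ 10 (mod 36).
Verify: 10 mod 9 = 1, 10 mod 12 = 10, 10 mod 4 = 2.

x ≡ 10 (mod 36).


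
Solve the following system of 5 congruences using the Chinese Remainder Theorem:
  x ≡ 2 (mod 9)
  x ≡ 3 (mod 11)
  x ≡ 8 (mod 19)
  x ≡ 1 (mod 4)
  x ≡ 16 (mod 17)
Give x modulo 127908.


Product of moduli M = 9 · 11 · 19 · 4 · 17 = 127908.
Merge one congruence at a time:
  Start: x ≡ 2 (mod 9).
  Combine with x ≡ 3 (mod 11); new modulus lcm = 99.
    Write x = 2 + 9·t and substitute into x ≡ 3 (mod 11): 9·t ≡ 3 − 2 = 1 (mod 11).
    The inverse of 9 mod 11 is 5 (since 9·5 = 45 = 4·11 + 1), so t ≡ 5·1 = 5 ≡ 5 (mod 11).
    Then x = 2 + 9·5 = 47, valid modulo lcm(9, 11) = 99: x ≡ 47 (mod 99).
  Combine with x ≡ 8 (mod 19); new modulus lcm = 1881.
    Write x = 47 + 99·t and substitute into x ≡ 8 (mod 19): 99·t ≡ 8 − 47 = -39 (mod 19).
    Reduce coefficients mod 19: 4·t ≡ 18 (mod 19).
    The inverse of 4 mod 19 is 5 (since 4·5 = 20 = 1·19 + 1), so t ≡ 5·18 = 90 ≡ 14 (mod 19).
    Then x = 47 + 99·14 = 1433, valid modulo lcm(99, 19) = 1881: x ≡ 1433 (mod 1881).
  Combine with x ≡ 1 (mod 4); new modulus lcm = 7524.
    Write x = 1433 + 1881·t and substitute into x ≡ 1 (mod 4): 1881·t ≡ 1 − 1433 = -1432 (mod 4).
    Reduce coefficients mod 4: 1·t ≡ 0 (mod 4).
    So t ≡ 0 (mod 4).
    Then x = 1433 + 1881·0 = 1433, valid modulo lcm(1881, 4) = 7524: x ≡ 1433 (mod 7524).
  Combine with x ≡ 16 (mod 17); new modulus lcm = 127908.
    Write x = 1433 + 7524·t and substitute into x ≡ 16 (mod 17): 7524·t ≡ 16 − 1433 = -1417 (mod 17).
    Reduce coefficients mod 17: 10·t ≡ 11 (mod 17).
    The inverse of 10 mod 17 is 12 (since 10·12 = 120 = 7·17 + 1), so t ≡ 12·11 = 132 ≡ 13 (mod 17).
    Then x = 1433 + 7524·13 = 99245, valid modulo lcm(7524, 17) = 127908: x ≡ 99245 (mod 127908).
Verify against each original: 99245 mod 9 = 2, 99245 mod 11 = 3, 99245 mod 19 = 8, 99245 mod 4 = 1, 99245 mod 17 = 16.

x ≡ 99245 (mod 127908).


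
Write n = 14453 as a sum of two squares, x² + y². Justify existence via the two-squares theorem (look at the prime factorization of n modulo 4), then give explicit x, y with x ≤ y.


Step 1: Factor n = 14453 = 97 · 149.
Step 2: Check the mod-4 condition on each prime factor: 97 ≡ 1 (mod 4), exponent 1; 149 ≡ 1 (mod 4), exponent 1.
All primes ≡ 3 (mod 4) appear to even exponent (or don't appear), so by the two-squares theorem n IS expressible as a sum of two squares.
Step 3: Build a representation. Here n = 97 · 149 is a product of primes ≡ 1 (mod 4). Each prime p ≡ 1 (mod 4) is itself a sum of two squares; find a² by testing p − a² for a perfect square:
  97: 97 − 1² = 96, 97 − 2² = 93, 97 − 3² = 88, 97 − 4² = 81 = 9² ⇒ 97 = 4² + 9².
  149: 149 − 1² = 148, 149 − 2² = 145, 149 − 3² = 140, 149 − 4² = 133, 149 − 5² = 124, 149 − 6² = 113, 149 − 7² = 100 = 10² ⇒ 149 = 7² + 10².
  Combine using the Brahmagupta–Fibonacci identity (a² + b²)(c² + d²) = (ac − bd)² + (ad + bc)² = (ac + bd)² + (ad − bc)²:
  97 · 149 = 14453: from (4² + 9²)(7² + 10²), take (4·7 − 9·10, 4·10 + 9·7) = (28 − 90, 40 + 63) = (-62, 103); dropping signs (only squares matter) gives (62, 103); check 62² + 103² = 3844 + 10609 = 14453 ✓.
Step 4: Order so x ≤ y and verify: 62² + 103² = 3844 + 10609 = 14453 = n. ✓

n = 14453 = 62² + 103² (one valid representation with x ≤ y).


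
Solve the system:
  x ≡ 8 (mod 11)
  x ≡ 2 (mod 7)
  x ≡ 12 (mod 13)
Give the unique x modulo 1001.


Moduli 11, 7, 13 are pairwise coprime; by CRT there is a unique solution modulo M = 11 · 7 · 13 = 1001.
Solve pairwise, accumulating the modulus:
  Start with x ≡ 8 (mod 11).
  Combine with x ≡ 2 (mod 7): since gcd(11, 7) = 1, we get a unique residue mod 77.
    Write x = 8 + 11·t and substitute into x ≡ 2 (mod 7): 11·t ≡ 2 − 8 = -6 (mod 7).
    Reduce coefficients mod 7: 4·t ≡ 1 (mod 7).
    The inverse of 4 mod 7 is 2 (since 4·2 = 8 = 1·7 + 1), so t ≡ 2·1 = 2 ≡ 2 (mod 7).
    Then x = 8 + 11·2 = 30, valid modulo lcm(11, 7) = 77: x ≡ 30 (mod 77).
  Combine with x ≡ 12 (mod 13): since gcd(77, 13) = 1, we get a unique residue mod 1001.
    Write x = 30 + 77·t and substitute into x ≡ 12 (mod 13): 77·t ≡ 12 − 30 = -18 (mod 13).
    Reduce coefficients mod 13: 12·t ≡ 8 (mod 13).
    The inverse of 12 mod 13 is 12 (since 12·12 = 144 = 11·13 + 1), so t ≡ 12·8 = 96 ≡ 5 (mod 13).
    Then x = 30 + 77·5 = 415, valid modulo lcm(77, 13) = 1001: x ≡ 415 (mod 1001).
Verify: 415 mod 11 = 8 ✓, 415 mod 7 = 2 ✓, 415 mod 13 = 12 ✓.

x ≡ 415 (mod 1001).


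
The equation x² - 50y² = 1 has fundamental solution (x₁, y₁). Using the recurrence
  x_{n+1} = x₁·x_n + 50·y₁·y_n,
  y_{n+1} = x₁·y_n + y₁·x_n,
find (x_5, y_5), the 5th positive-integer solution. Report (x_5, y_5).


Step 1: Find the fundamental solution (x₁, y₁) of x² - 50y² = 1.
  Expand √50 as a continued fraction. a₀ = ⌊√50⌋ = 7; iterate m_{k+1} = d_k·a_k − m_k, d_{k+1} = (50 − m_{k+1}²)/d_k, a_{k+1} = ⌊(a₀ + m_{k+1})/d_{k+1}⌋ (starting m₀ = 0, d₀ = 1), with convergents p_k = a_k·p_{k-1} + p_{k-2}, q_k = a_k·q_{k-1} + q_{k-2} (p₋₁ = 1, q₋₁ = 0):
  k = 0: a₀ = 7; p₀/q₀ = 7/1; p₀² − 50·q₀² = 49 − 50 = -1.
  k = 1: m = 7, d = 1, a = ⌊(7 + 7)/1⌋ = 14; p/q = (14·7 + 1)/(14·1 + 0) = 99/14; p² − 50·q² = 9801 − 9800 = 1.
  The first convergent with p² − 50·q² = 1 gives the fundamental solution (x₁, y₁) = (99, 14).
Step 2: Apply the recurrence (x_{n+1}, y_{n+1}) = (x₁x_n + 50y₁y_n, x₁y_n + y₁x_n) repeatedly.
  From (x_1, y_1) = (99, 14): x_2 = 99·99 + 50·14·14 = 19601; y_2 = 99·14 + 14·99 = 2772.
  From (x_2, y_2) = (19601, 2772): x_3 = 99·19601 + 50·14·2772 = 3880899; y_3 = 99·2772 + 14·19601 = 548842.
  From (x_3, y_3) = (3880899, 548842): x_4 = 99·3880899 + 50·14·548842 = 768398401; y_4 = 99·548842 + 14·3880899 = 108667944.
  From (x_4, y_4) = (768398401, 108667944): x_5 = 99·768398401 + 50·14·108667944 = 152139002499; y_5 = 99·108667944 + 14·768398401 = 21515704070.
Step 3: Verify x_5² - 50·y_5² = 23146276081390728245001 - 23146276081390728245000 = 1 (should be 1). ✓

(x_1, y_1) = (99, 14); (x_5, y_5) = (152139002499, 21515704070).


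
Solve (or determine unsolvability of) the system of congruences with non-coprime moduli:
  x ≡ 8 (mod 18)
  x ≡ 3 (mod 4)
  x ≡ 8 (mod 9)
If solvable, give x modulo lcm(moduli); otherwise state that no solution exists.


Moduli 18, 4, 9 are not pairwise coprime, so CRT works modulo lcm(m_i) when all pairwise compatibility conditions hold.
Pairwise compatibility: gcd(m_i, m_j) must divide a_i - a_j for every pair.
Merge one congruence at a time:
  Start: x ≡ 8 (mod 18).
  Combine with x ≡ 3 (mod 4): gcd(18, 4) = 2, and 3 - 8 = -5 is NOT divisible by 2.
    ⇒ system is inconsistent (no integer solution).

No solution (the system is inconsistent).


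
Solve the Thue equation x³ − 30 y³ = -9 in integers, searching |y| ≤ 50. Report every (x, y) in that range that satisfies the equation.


The equation is x³ - 30y³ = -9. For fixed y, x³ = 30·y³ − 9, so a solution requires the RHS to be a perfect cube.
Strategy: iterate y from -50 to 50, compute RHS = 30·y³ − 9, and check whether it is a (positive or negative) perfect cube.
Check small values of y:
  y = 0: RHS = -9 is not a perfect cube.
  y = 1: RHS = 21 is not a perfect cube.
  y = -1: RHS = -39 is not a perfect cube.
  y = 2: RHS = 231 is not a perfect cube.
  y = -2: RHS = -249 is not a perfect cube.
  y = 3: RHS = 801 is not a perfect cube.
  y = -3: RHS = -819 is not a perfect cube.
Continuing the search up to |y| = 50 finds no solutions either.
No (x, y) in the scanned range satisfies the equation.

No integer solutions with |y| ≤ 50.


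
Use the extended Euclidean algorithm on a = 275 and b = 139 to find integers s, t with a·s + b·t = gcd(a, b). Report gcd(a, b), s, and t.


Euclidean algorithm on (275, 139) — divide until remainder is 0:
  275 = 1 · 139 + 136
  139 = 1 · 136 + 3
  136 = 45 · 3 + 1
  3 = 3 · 1 + 0
gcd(275, 139) = 1.
Track Bezout coefficients alongside the remainders: start with r₀ = 275 = a·1 + b·0 (s = 1, t = 0) and r₁ = 139 = a·0 + b·1 (s = 0, t = 1); each new remainder r_{k+1} = r_{k-1} − q_k·r_k inherits s_{k+1} = s_{k-1} − q_k·s_k, t_{k+1} = t_{k-1} − q_k·t_k, so r_k = a·s_k + b·t_k at every step:
  q = 1: r = 136, s = 1 − 1·0 = 1, t = 0 − 1·1 = -1  (check: 275·1 + 139·(-1) = 136)
  q = 1: r = 3, s = 0 − 1·1 = -1, t = 1 − 1·(-1) = 2  (check: 275·(-1) + 139·2 = 3)
  q = 45: r = 1, s = 1 − 45·(-1) = 46, t = -1 − 45·2 = -91  (check: 275·46 + 139·(-91) = 1)
The row with r = 1 (the gcd) gives the Bezout coefficients s = 46, t = -91.
Result: 275 · (46) + 139 · (-91) = 1.

gcd(275, 139) = 1; s = 46, t = -91 (check: 275·46 + 139·(-91) = 1).


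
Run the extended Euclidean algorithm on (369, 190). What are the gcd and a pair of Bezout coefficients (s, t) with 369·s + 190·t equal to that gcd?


Euclidean algorithm on (369, 190) — divide until remainder is 0:
  369 = 1 · 190 + 179
  190 = 1 · 179 + 11
  179 = 16 · 11 + 3
  11 = 3 · 3 + 2
  3 = 1 · 2 + 1
  2 = 2 · 1 + 0
gcd(369, 190) = 1.
Track Bezout coefficients alongside the remainders: start with r₀ = 369 = a·1 + b·0 (s = 1, t = 0) and r₁ = 190 = a·0 + b·1 (s = 0, t = 1); each new remainder r_{k+1} = r_{k-1} − q_k·r_k inherits s_{k+1} = s_{k-1} − q_k·s_k, t_{k+1} = t_{k-1} − q_k·t_k, so r_k = a·s_k + b·t_k at every step:
  q = 1: r = 179, s = 1 − 1·0 = 1, t = 0 − 1·1 = -1  (check: 369·1 + 190·(-1) = 179)
  q = 1: r = 11, s = 0 − 1·1 = -1, t = 1 − 1·(-1) = 2  (check: 369·(-1) + 190·2 = 11)
  q = 16: r = 3, s = 1 − 16·(-1) = 17, t = -1 − 16·2 = -33  (check: 369·17 + 190·(-33) = 3)
  q = 3: r = 2, s = -1 − 3·17 = -52, t = 2 − 3·(-33) = 101  (check: 369·(-52) + 190·101 = 2)
  q = 1: r = 1, s = 17 − 1·(-52) = 69, t = -33 − 1·101 = -134  (check: 369·69 + 190·(-134) = 1)
The row with r = 1 (the gcd) gives the Bezout coefficients s = 69, t = -134.
Result: 369 · (69) + 190 · (-134) = 1.

gcd(369, 190) = 1; s = 69, t = -134 (check: 369·69 + 190·(-134) = 1).


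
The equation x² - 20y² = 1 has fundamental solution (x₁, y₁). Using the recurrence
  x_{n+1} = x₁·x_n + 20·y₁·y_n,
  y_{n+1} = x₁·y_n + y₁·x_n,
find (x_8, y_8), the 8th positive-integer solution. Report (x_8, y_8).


Step 1: Find the fundamental solution (x₁, y₁) of x² - 20y² = 1.
  Expand √20 as a continued fraction. a₀ = ⌊√20⌋ = 4; iterate m_{k+1} = d_k·a_k − m_k, d_{k+1} = (20 − m_{k+1}²)/d_k, a_{k+1} = ⌊(a₀ + m_{k+1})/d_{k+1}⌋ (starting m₀ = 0, d₀ = 1), with convergents p_k = a_k·p_{k-1} + p_{k-2}, q_k = a_k·q_{k-1} + q_{k-2} (p₋₁ = 1, q₋₁ = 0):
  k = 0: a₀ = 4; p₀/q₀ = 4/1; p₀² − 20·q₀² = 16 − 20 = -4.
  k = 1: m = 4, d = 4, a = ⌊(4 + 4)/4⌋ = 2; p/q = (2·4 + 1)/(2·1 + 0) = 9/2; p² − 20·q² = 81 − 80 = 1.
  The first convergent with p² − 20·q² = 1 gives the fundamental solution (x₁, y₁) = (9, 2).
Step 2: Apply the recurrence (x_{n+1}, y_{n+1}) = (x₁x_n + 20y₁y_n, x₁y_n + y₁x_n) repeatedly.
  From (x_1, y_1) = (9, 2): x_2 = 9·9 + 20·2·2 = 161; y_2 = 9·2 + 2·9 = 36.
  From (x_2, y_2) = (161, 36): x_3 = 9·161 + 20·2·36 = 2889; y_3 = 9·36 + 2·161 = 646.
  From (x_3, y_3) = (2889, 646): x_4 = 9·2889 + 20·2·646 = 51841; y_4 = 9·646 + 2·2889 = 11592.
  From (x_4, y_4) = (51841, 11592): x_5 = 9·51841 + 20·2·11592 = 930249; y_5 = 9·11592 + 2·51841 = 208010.
  From (x_5, y_5) = (930249, 208010): x_6 = 9·930249 + 20·2·208010 = 16692641; y_6 = 9·208010 + 2·930249 = 3732588.
  From (x_6, y_6) = (16692641, 3732588): x_7 = 9·16692641 + 20·2·3732588 = 299537289; y_7 = 9·3732588 + 2·16692641 = 66978574.
  From (x_7, y_7) = (299537289, 66978574): x_8 = 9·299537289 + 20·2·66978574 = 5374978561; y_8 = 9·66978574 + 2·299537289 = 1201881744.
Step 3: Verify x_8² - 20·y_8² = 28890394531209630721 - 28890394531209630720 = 1 (should be 1). ✓

(x_1, y_1) = (9, 2); (x_8, y_8) = (5374978561, 1201881744).


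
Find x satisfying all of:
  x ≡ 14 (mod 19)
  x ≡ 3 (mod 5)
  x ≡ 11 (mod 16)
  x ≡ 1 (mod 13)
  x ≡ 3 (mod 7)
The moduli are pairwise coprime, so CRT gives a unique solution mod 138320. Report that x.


Product of moduli M = 19 · 5 · 16 · 13 · 7 = 138320.
Merge one congruence at a time:
  Start: x ≡ 14 (mod 19).
  Combine with x ≡ 3 (mod 5); new modulus lcm = 95.
    Write x = 14 + 19·t and substitute into x ≡ 3 (mod 5): 19·t ≡ 3 − 14 = -11 (mod 5).
    Reduce coefficients mod 5: 4·t ≡ 4 (mod 5).
    The inverse of 4 mod 5 is 4 (since 4·4 = 16 = 3·5 + 1), so t ≡ 4·4 = 16 ≡ 1 (mod 5).
    Then x = 14 + 19·1 = 33, valid modulo lcm(19, 5) = 95: x ≡ 33 (mod 95).
  Combine with x ≡ 11 (mod 16); new modulus lcm = 1520.
    Write x = 33 + 95·t and substitute into x ≡ 11 (mod 16): 95·t ≡ 11 − 33 = -22 (mod 16).
    Reduce coefficients mod 16: 15·t ≡ 10 (mod 16).
    The inverse of 15 mod 16 is 15 (since 15·15 = 225 = 14·16 + 1), so t ≡ 15·10 = 150 ≡ 6 (mod 16).
    Then x = 33 + 95·6 = 603, valid modulo lcm(95, 16) = 1520: x ≡ 603 (mod 1520).
  Combine with x ≡ 1 (mod 13); new modulus lcm = 19760.
    Write x = 603 + 1520·t and substitute into x ≡ 1 (mod 13): 1520·t ≡ 1 − 603 = -602 (mod 13).
    Reduce coefficients mod 13: 12·t ≡ 9 (mod 13).
    The inverse of 12 mod 13 is 12 (since 12·12 = 144 = 11·13 + 1), so t ≡ 12·9 = 108 ≡ 4 (mod 13).
    Then x = 603 + 1520·4 = 6683, valid modulo lcm(1520, 13) = 19760: x ≡ 6683 (mod 19760).
  Combine with x ≡ 3 (mod 7); new modulus lcm = 138320.
    Write x = 6683 + 19760·t and substitute into x ≡ 3 (mod 7): 19760·t ≡ 3 − 6683 = -6680 (mod 7).
    Reduce coefficients mod 7: 6·t ≡ 5 (mod 7).
    The inverse of 6 mod 7 is 6 (since 6·6 = 36 = 5·7 + 1), so t ≡ 6·5 = 30 ≡ 2 (mod 7).
    Then x = 6683 + 19760·2 = 46203, valid modulo lcm(19760, 7) = 138320: x ≡ 46203 (mod 138320).
Verify against each original: 46203 mod 19 = 14, 46203 mod 5 = 3, 46203 mod 16 = 11, 46203 mod 13 = 1, 46203 mod 7 = 3.

x ≡ 46203 (mod 138320).


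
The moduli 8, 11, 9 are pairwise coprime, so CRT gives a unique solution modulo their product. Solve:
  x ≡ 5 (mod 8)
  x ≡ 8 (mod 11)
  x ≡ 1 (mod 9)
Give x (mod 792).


Moduli 8, 11, 9 are pairwise coprime; by CRT there is a unique solution modulo M = 8 · 11 · 9 = 792.
Solve pairwise, accumulating the modulus:
  Start with x ≡ 5 (mod 8).
  Combine with x ≡ 8 (mod 11): since gcd(8, 11) = 1, we get a unique residue mod 88.
    Write x = 5 + 8·t and substitute into x ≡ 8 (mod 11): 8·t ≡ 8 − 5 = 3 (mod 11).
    The inverse of 8 mod 11 is 7 (since 8·7 = 56 = 5·11 + 1), so t ≡ 7·3 = 21 ≡ 10 (mod 11).
    Then x = 5 + 8·10 = 85, valid modulo lcm(8, 11) = 88: x ≡ 85 (mod 88).
  Combine with x ≡ 1 (mod 9): since gcd(88, 9) = 1, we get a unique residue mod 792.
    Write x = 85 + 88·t and substitute into x ≡ 1 (mod 9): 88·t ≡ 1 − 85 = -84 (mod 9).
    Reduce coefficients mod 9: 7·t ≡ 6 (mod 9).
    The inverse of 7 mod 9 is 4 (since 7·4 = 28 = 3·9 + 1), so t ≡ 4·6 = 24 ≡ 6 (mod 9).
    Then x = 85 + 88·6 = 613, valid modulo lcm(88, 9) = 792: x ≡ 613 (mod 792).
Verify: 613 mod 8 = 5 ✓, 613 mod 11 = 8 ✓, 613 mod 9 = 1 ✓.

x ≡ 613 (mod 792).


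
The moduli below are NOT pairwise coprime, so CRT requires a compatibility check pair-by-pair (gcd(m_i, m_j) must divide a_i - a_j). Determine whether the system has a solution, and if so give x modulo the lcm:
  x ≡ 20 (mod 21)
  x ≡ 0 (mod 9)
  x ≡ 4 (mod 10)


Moduli 21, 9, 10 are not pairwise coprime, so CRT works modulo lcm(m_i) when all pairwise compatibility conditions hold.
Pairwise compatibility: gcd(m_i, m_j) must divide a_i - a_j for every pair.
Merge one congruence at a time:
  Start: x ≡ 20 (mod 21).
  Combine with x ≡ 0 (mod 9): gcd(21, 9) = 3, and 0 - 20 = -20 is NOT divisible by 3.
    ⇒ system is inconsistent (no integer solution).

No solution (the system is inconsistent).


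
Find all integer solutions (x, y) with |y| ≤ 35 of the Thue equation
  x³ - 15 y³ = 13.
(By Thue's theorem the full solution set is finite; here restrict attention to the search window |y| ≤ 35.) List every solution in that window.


The equation is x³ - 15y³ = 13. For fixed y, x³ = 15·y³ + 13, so a solution requires the RHS to be a perfect cube.
Strategy: iterate y from -35 to 35, compute RHS = 15·y³ + 13, and check whether it is a (positive or negative) perfect cube.
Check small values of y:
  y = 0: RHS = 13 is not a perfect cube.
  y = 1: RHS = 28 is not a perfect cube.
  y = -1: RHS = -2 is not a perfect cube.
  y = 2: RHS = 133 is not a perfect cube.
  y = -2: RHS = -107 is not a perfect cube.
  y = 3: RHS = 418 is not a perfect cube.
  y = -3: RHS = -392 is not a perfect cube.
Continuing the search up to |y| = 35 finds no solutions either.
No (x, y) in the scanned range satisfies the equation.

No integer solutions with |y| ≤ 35.


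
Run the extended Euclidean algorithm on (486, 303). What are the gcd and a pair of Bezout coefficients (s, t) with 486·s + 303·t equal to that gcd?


Euclidean algorithm on (486, 303) — divide until remainder is 0:
  486 = 1 · 303 + 183
  303 = 1 · 183 + 120
  183 = 1 · 120 + 63
  120 = 1 · 63 + 57
  63 = 1 · 57 + 6
  57 = 9 · 6 + 3
  6 = 2 · 3 + 0
gcd(486, 303) = 3.
Track Bezout coefficients alongside the remainders: start with r₀ = 486 = a·1 + b·0 (s = 1, t = 0) and r₁ = 303 = a·0 + b·1 (s = 0, t = 1); each new remainder r_{k+1} = r_{k-1} − q_k·r_k inherits s_{k+1} = s_{k-1} − q_k·s_k, t_{k+1} = t_{k-1} − q_k·t_k, so r_k = a·s_k + b·t_k at every step:
  q = 1: r = 183, s = 1 − 1·0 = 1, t = 0 − 1·1 = -1  (check: 486·1 + 303·(-1) = 183)
  q = 1: r = 120, s = 0 − 1·1 = -1, t = 1 − 1·(-1) = 2  (check: 486·(-1) + 303·2 = 120)
  q = 1: r = 63, s = 1 − 1·(-1) = 2, t = -1 − 1·2 = -3  (check: 486·2 + 303·(-3) = 63)
  q = 1: r = 57, s = -1 − 1·2 = -3, t = 2 − 1·(-3) = 5  (check: 486·(-3) + 303·5 = 57)
  q = 1: r = 6, s = 2 − 1·(-3) = 5, t = -3 − 1·5 = -8  (check: 486·5 + 303·(-8) = 6)
  q = 9: r = 3, s = -3 − 9·5 = -48, t = 5 − 9·(-8) = 77  (check: 486·(-48) + 303·77 = 3)
The row with r = 3 (the gcd) gives the Bezout coefficients s = -48, t = 77.
Result: 486 · (-48) + 303 · (77) = 3.

gcd(486, 303) = 3; s = -48, t = 77 (check: 486·(-48) + 303·77 = 3).


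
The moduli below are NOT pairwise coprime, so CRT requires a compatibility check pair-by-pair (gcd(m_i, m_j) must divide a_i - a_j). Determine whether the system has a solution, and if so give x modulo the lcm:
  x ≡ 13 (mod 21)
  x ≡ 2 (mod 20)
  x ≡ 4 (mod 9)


Moduli 21, 20, 9 are not pairwise coprime, so CRT works modulo lcm(m_i) when all pairwise compatibility conditions hold.
Pairwise compatibility: gcd(m_i, m_j) must divide a_i - a_j for every pair.
Merge one congruence at a time:
  Start: x ≡ 13 (mod 21).
  Combine with x ≡ 2 (mod 20): gcd(21, 20) = 1; 2 - 13 = -11, which IS divisible by 1, so compatible.
    Write x = 13 + 21·t and substitute into x ≡ 2 (mod 20): 21·t ≡ 2 − 13 = -11 (mod 20).
    Reduce coefficients mod 20: 1·t ≡ 9 (mod 20).
    So t ≡ 9 (mod 20).
    Then x = 13 + 21·9 = 202, valid modulo lcm(21, 20) = 420: x ≡ 202 (mod 420).
  Combine with x ≡ 4 (mod 9): gcd(420, 9) = 3; 4 - 202 = -198, which IS divisible by 3, so compatible.
    Write x = 202 + 420·t and substitute into x ≡ 4 (mod 9): 420·t ≡ 4 − 202 = -198 (mod 9).
    Divide the congruence (and modulus) by g = 3: 140·t ≡ -66 (mod 3).
    Reduce coefficients mod 3: 2·t ≡ 0 (mod 3).
    The inverse of 2 mod 3 is 2 (since 2·2 = 4 = 1·3 + 1), so t ≡ 2·0 = 0 ≡ 0 (mod 3).
    Then x = 202 + 420·0 = 202, valid modulo lcm(420, 9) = 1260: x ≡ 202 (mod 1260).
Verify: 202 mod 21 = 13, 202 mod 20 = 2, 202 mod 9 = 4.

x ≡ 202 (mod 1260).


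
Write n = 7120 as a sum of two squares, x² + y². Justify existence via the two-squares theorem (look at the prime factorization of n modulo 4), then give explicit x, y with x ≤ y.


Step 1: Factor n = 7120 = 2^4 · 5 · 89.
Step 2: Check the mod-4 condition on each prime factor: 2 = 2 (special); 5 ≡ 1 (mod 4), exponent 1; 89 ≡ 1 (mod 4), exponent 1.
All primes ≡ 3 (mod 4) appear to even exponent (or don't appear), so by the two-squares theorem n IS expressible as a sum of two squares.
Step 3: Build a representation. Group n = k² · m with k = 4 and m = 5 · 89 = 445 (a product of primes ≡ 1 (mod 4)); a representation of m scales to one of n via (k·x)² + (k·y)² = k²(x² + y²). Each prime p ≡ 1 (mod 4) is itself a sum of two squares; find a² by testing p − a² for a perfect square:
  5: 5 − 1² = 4 = 2² ⇒ 5 = 1² + 2².
  89: 89 − 1² = 88, 89 − 2² = 85, 89 − 3² = 80, 89 − 4² = 73, 89 − 5² = 64 = 8² ⇒ 89 = 5² + 8².
  Combine using the Brahmagupta–Fibonacci identity (a² + b²)(c² + d²) = (ac − bd)² + (ad + bc)² = (ac + bd)² + (ad − bc)²:
  5 · 89 = 445: from (1² + 2²)(5² + 8²), take (1·5 − 2·8, 1·8 + 2·5) = (5 − 16, 8 + 10) = (-11, 18); dropping signs (only squares matter) gives (11, 18); check 11² + 18² = 121 + 324 = 445 ✓.
  Scale by k = 4: (4·11, 4·18) = (44, 72).
Step 4: Order so x ≤ y and verify: 44² + 72² = 1936 + 5184 = 7120 = n. ✓

n = 7120 = 44² + 72² (one valid representation with x ≤ y).


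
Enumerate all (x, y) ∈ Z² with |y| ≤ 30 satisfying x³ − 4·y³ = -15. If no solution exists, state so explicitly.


The equation is x³ - 4y³ = -15. For fixed y, x³ = 4·y³ − 15, so a solution requires the RHS to be a perfect cube.
Strategy: iterate y from -30 to 30, compute RHS = 4·y³ − 15, and check whether it is a (positive or negative) perfect cube.
Check small values of y:
  y = 0: RHS = -15 is not a perfect cube.
  y = 1: RHS = -11 is not a perfect cube.
  y = -1: RHS = -19 is not a perfect cube.
  y = 2: RHS = 17 is not a perfect cube.
  y = -2: RHS = -47 is not a perfect cube.
  y = 3: RHS = 93 is not a perfect cube.
  y = -3: RHS = -123 is not a perfect cube.
Continuing the search up to |y| = 30 finds no solutions either.
No (x, y) in the scanned range satisfies the equation.

No integer solutions with |y| ≤ 30.


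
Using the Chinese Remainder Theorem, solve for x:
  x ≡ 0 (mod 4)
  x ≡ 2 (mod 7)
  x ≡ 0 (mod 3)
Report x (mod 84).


Moduli 4, 7, 3 are pairwise coprime; by CRT there is a unique solution modulo M = 4 · 7 · 3 = 84.
Solve pairwise, accumulating the modulus:
  Start with x ≡ 0 (mod 4).
  Combine with x ≡ 2 (mod 7): since gcd(4, 7) = 1, we get a unique residue mod 28.
    Write x = 0 + 4·t and substitute into x ≡ 2 (mod 7): 4·t ≡ 2 − 0 = 2 (mod 7).
    The inverse of 4 mod 7 is 2 (since 4·2 = 8 = 1·7 + 1), so t ≡ 2·2 = 4 ≡ 4 (mod 7).
    Then x = 0 + 4·4 = 16, valid modulo lcm(4, 7) = 28: x ≡ 16 (mod 28).
  Combine with x ≡ 0 (mod 3): since gcd(28, 3) = 1, we get a unique residue mod 84.
    Write x = 16 + 28·t and substitute into x ≡ 0 (mod 3): 28·t ≡ 0 − 16 = -16 (mod 3).
    Reduce coefficients mod 3: 1·t ≡ 2 (mod 3).
    So t ≡ 2 (mod 3).
    Then x = 16 + 28·2 = 72, valid modulo lcm(28, 3) = 84: x ≡ 72 (mod 84).
Verify: 72 mod 4 = 0 ✓, 72 mod 7 = 2 ✓, 72 mod 3 = 0 ✓.

x ≡ 72 (mod 84).


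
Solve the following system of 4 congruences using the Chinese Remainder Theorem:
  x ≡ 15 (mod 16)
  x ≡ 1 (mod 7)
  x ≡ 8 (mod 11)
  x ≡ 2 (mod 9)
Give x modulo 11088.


Product of moduli M = 16 · 7 · 11 · 9 = 11088.
Merge one congruence at a time:
  Start: x ≡ 15 (mod 16).
  Combine with x ≡ 1 (mod 7); new modulus lcm = 112.
    Write x = 15 + 16·t and substitute into x ≡ 1 (mod 7): 16·t ≡ 1 − 15 = -14 (mod 7).
    Reduce coefficients mod 7: 2·t ≡ 0 (mod 7).
    The inverse of 2 mod 7 is 4 (since 2·4 = 8 = 1·7 + 1), so t ≡ 4·0 = 0 ≡ 0 (mod 7).
    Then x = 15 + 16·0 = 15, valid modulo lcm(16, 7) = 112: x ≡ 15 (mod 112).
  Combine with x ≡ 8 (mod 11); new modulus lcm = 1232.
    Write x = 15 + 112·t and substitute into x ≡ 8 (mod 11): 112·t ≡ 8 − 15 = -7 (mod 11).
    Reduce coefficients mod 11: 2·t ≡ 4 (mod 11).
    The inverse of 2 mod 11 is 6 (since 2·6 = 12 = 1·11 + 1), so t ≡ 6·4 = 24 ≡ 2 (mod 11).
    Then x = 15 + 112·2 = 239, valid modulo lcm(112, 11) = 1232: x ≡ 239 (mod 1232).
  Combine with x ≡ 2 (mod 9); new modulus lcm = 11088.
    Write x = 239 + 1232·t and substitute into x ≡ 2 (mod 9): 1232·t ≡ 2 − 239 = -237 (mod 9).
    Reduce coefficients mod 9: 8·t ≡ 6 (mod 9).
    The inverse of 8 mod 9 is 8 (since 8·8 = 64 = 7·9 + 1), so t ≡ 8·6 = 48 ≡ 3 (mod 9).
    Then x = 239 + 1232·3 = 3935, valid modulo lcm(1232, 9) = 11088: x ≡ 3935 (mod 11088).
Verify against each original: 3935 mod 16 = 15, 3935 mod 7 = 1, 3935 mod 11 = 8, 3935 mod 9 = 2.

x ≡ 3935 (mod 11088).
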